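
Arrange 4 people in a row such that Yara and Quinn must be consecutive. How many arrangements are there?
Treat the 2 as one block: (4-2+1)! × 2! = 6 × 2 = 12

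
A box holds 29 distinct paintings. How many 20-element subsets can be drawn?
C(29,20) = 29!/(20!×9!) = 10015005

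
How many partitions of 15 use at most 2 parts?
By conjugation, equals partitions of 15 into parts ≤ 2. Let r_j(i) = number of partitions of i into parts ≤ j, for i = 0..15. r_1(i) = 1 for all i; r_j(i) = r_{j-1}(i) + r_j(i-j). Rows j = 2..2: ≤2: 1 1 2 2 3 3 4 4 5 5 6 6 7 7 8 8. r_2(15) = 8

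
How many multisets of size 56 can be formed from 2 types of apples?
C(56+2-1, 2-1) = C(57, 1) = 57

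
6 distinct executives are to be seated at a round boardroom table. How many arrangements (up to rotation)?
Circular: fix one position, arrange the rest. (6-1)! = 120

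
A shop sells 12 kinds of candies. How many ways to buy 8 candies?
C(8+12-1, 12-1) = C(19, 11) = 75582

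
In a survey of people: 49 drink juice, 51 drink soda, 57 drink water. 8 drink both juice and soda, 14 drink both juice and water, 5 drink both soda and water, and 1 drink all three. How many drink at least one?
|A∪B∪C| = 49+51+57-8-14-5+1 = 131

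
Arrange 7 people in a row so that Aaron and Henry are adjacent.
Treat as block: (7-1)! × 2! = 720 × 2 = 1440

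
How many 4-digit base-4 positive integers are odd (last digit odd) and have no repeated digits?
Last∈{1,3}. Last=0: 0. Last nonzero: 2×2×P(2,2) = 8. Total = 8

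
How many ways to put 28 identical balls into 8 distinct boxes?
C(28+8-1, 8-1) = C(35, 7) = 6724520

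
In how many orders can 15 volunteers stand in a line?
15! = 1307674368000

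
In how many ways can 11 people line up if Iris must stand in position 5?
Fix one position: (11-1)! = 3628800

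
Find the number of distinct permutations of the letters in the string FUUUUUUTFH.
10! / (1! × 2! × 1! × 6!) = 2520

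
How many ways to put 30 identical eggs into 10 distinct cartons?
C(30+10-1, 10-1) = C(39, 9) = 211915132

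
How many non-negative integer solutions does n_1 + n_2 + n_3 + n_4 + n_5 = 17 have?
C(17+5-1, 5-1) = C(21, 4) = 5985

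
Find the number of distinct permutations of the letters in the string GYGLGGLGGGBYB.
13! / (7! × 2! × 2! × 2!) = 154440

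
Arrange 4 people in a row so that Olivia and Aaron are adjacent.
Treat as block: (4-1)! × 2! = 6 × 2 = 12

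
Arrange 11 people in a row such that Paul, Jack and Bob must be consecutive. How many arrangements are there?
Treat the 3 as one block: (11-3+1)! × 3! = 362880 × 6 = 2177280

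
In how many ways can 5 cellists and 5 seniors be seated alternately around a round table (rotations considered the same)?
Fix one of the cellists: (5-1)! ways for the remaining cellists, × 5! ways for the seniors = 24 × 120 = 2880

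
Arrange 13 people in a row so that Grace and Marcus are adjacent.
Treat as block: (13-1)! × 2! = 479001600 × 2 = 958003200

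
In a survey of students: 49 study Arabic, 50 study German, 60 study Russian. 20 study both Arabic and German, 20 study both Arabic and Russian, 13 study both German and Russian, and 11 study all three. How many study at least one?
|A∪B∪C| = 49+50+60-20-20-13+11 = 117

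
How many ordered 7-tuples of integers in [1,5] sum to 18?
Coefficient of x^18 in (x + x² + ... + x^5)^7. By inclusion-exclusion on dice exceeding 5: Σ_j (-1)^j C(7,j)·C(18-1-5j, 6) = C(7,0)·C(17,6) - C(7,1)·C(12,6) + C(7,2)·C(7,6) = 1·12376 - 7·924 + 21·7 = 6055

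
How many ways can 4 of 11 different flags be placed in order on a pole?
P(11,4) = 11!/(11-4)! = 7920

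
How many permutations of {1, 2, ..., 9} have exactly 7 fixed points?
Choose the 7 fixed points C(9,7) = 36, derange the rest: !2 = Σ_{j=0}^{2} (-1)^j·2!/j! = 2 - 2 + 1 = 1. Product = 36 × 1 = 36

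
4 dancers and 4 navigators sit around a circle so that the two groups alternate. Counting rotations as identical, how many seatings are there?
Fix one of the dancers: (4-1)! ways for the remaining dancers, × 4! ways for the navigators = 6 × 24 = 144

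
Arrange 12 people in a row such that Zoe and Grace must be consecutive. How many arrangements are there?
Treat the 2 as one block: (12-2+1)! × 2! = 39916800 × 2 = 79833600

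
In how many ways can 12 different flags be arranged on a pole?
12! = 479001600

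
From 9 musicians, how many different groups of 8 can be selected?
C(9,8) = 9!/(8!×1!) = 9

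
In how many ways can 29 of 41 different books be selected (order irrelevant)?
C(41,29) = 41!/(29!×12!) = 7898654920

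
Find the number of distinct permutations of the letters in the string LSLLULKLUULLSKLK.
16! / (8! × 2! × 3! × 3!) = 7207200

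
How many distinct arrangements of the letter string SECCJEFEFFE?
11! / (1! × 3! × 4! × 2! × 1!) = 138600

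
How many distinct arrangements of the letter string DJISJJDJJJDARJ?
14! / (7! × 1! × 3! × 1! × 1! × 1!) = 2882880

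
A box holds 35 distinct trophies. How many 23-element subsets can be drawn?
C(35,23) = 35!/(23!×12!) = 834451800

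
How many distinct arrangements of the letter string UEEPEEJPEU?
10! / (2! × 5! × 2! × 1!) = 7560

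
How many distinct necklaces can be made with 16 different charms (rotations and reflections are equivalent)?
(16-1)!/2 = 1307674368000/2 = 653837184000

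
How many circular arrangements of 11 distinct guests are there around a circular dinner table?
Circular: fix one position, arrange the rest. (11-1)! = 3628800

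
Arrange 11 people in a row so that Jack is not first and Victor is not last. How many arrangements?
By inclusion-exclusion: 11! - 2×(11-1)! + (11-2)! = 39916800 - 7257600 + 362880 = 33022080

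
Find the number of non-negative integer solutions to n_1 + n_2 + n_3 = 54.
C(54+3-1, 3-1) = C(56, 2) = 1540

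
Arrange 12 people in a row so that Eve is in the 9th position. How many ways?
Fix one position: (12-1)! = 39916800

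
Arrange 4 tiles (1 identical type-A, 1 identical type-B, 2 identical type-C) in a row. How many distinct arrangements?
4! / (1! × 1! × 2!) = 12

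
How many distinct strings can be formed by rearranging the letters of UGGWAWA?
7! / (2! × 1! × 2! × 2!) = 630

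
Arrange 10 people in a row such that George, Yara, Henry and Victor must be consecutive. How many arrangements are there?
Treat the 4 as one block: (10-4+1)! × 4! = 5040 × 24 = 120960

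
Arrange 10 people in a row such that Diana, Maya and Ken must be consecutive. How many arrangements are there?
Treat the 3 as one block: (10-3+1)! × 3! = 40320 × 6 = 241920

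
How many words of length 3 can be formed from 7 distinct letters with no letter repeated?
P(7,3) = 7!/(7-3)! = 210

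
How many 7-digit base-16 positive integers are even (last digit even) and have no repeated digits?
Last∈{0,2,4,6,8,10,12,14}. Last=0: 3603600. Last nonzero: 7×14×P(14,5) = 23543520. Total = 27147120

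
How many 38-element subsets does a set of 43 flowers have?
C(43,38) = 43!/(38!×5!) = 962598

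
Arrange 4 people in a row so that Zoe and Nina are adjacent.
Treat as block: (4-1)! × 2! = 6 × 2 = 12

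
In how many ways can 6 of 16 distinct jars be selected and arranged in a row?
P(16,6) = 16!/(16-6)! = 5765760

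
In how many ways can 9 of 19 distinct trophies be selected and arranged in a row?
P(19,9) = 19!/(19-9)! = 33522128640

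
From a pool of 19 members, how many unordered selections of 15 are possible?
C(19,15) = 19!/(15!×4!) = 3876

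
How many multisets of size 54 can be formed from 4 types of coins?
C(54+4-1, 4-1) = C(57, 3) = 29260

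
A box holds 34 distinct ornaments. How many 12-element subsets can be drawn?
C(34,12) = 34!/(12!×22!) = 548354040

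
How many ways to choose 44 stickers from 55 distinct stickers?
C(55,44) = 55!/(44!×11!) = 119653565850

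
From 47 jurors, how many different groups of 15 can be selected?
C(47,15) = 47!/(15!×32!) = 751616304549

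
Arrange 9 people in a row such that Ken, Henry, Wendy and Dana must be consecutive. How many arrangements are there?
Treat the 4 as one block: (9-4+1)! × 4! = 720 × 24 = 17280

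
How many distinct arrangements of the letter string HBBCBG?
6! / (1! × 1! × 3! × 1!) = 120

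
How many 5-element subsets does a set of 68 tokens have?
C(68,5) = 68!/(5!×63!) = 10424128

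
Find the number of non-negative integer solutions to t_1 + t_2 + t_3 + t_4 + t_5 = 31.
C(31+5-1, 5-1) = C(35, 4) = 52360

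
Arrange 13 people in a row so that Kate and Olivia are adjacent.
Treat as block: (13-1)! × 2! = 479001600 × 2 = 958003200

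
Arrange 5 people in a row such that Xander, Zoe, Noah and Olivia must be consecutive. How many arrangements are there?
Treat the 4 as one block: (5-4+1)! × 4! = 2 × 24 = 48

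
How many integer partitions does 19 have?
Pentagonal recurrence p(n) = p(n-1) + p(n-2) - p(n-5) - p(n-7) + p(n-12) + p(n-15) - ... gives p(0..18) = 1, 1, 2, 3, 5, 7, 11, 15, 22, 30, 42, 56, 77, 101, 135, 176, 231, 297, 385. p(19) = p(18) + p(17) - p(14) - p(12) + p(7) + p(4) = 385 + 297 - 135 - 77 + 15 + 5 = 490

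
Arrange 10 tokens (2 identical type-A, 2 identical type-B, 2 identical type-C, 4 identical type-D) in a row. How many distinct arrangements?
10! / (2! × 2! × 2! × 4!) = 18900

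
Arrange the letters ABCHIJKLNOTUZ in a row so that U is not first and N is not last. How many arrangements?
By inclusion-exclusion: 13! - 2×(13-1)! + (13-2)! = 6227020800 - 958003200 + 39916800 = 5308934400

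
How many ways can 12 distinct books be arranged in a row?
12! = 479001600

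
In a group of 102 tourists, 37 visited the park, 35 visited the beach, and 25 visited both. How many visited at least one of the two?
|A∪B| = |A| + |B| - |A∩B| = 37 + 35 - 25 = 47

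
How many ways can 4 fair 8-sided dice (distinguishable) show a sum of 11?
Coefficient of x^11 in (x + x² + ... + x^8)^4. By inclusion-exclusion on dice exceeding 8: Σ_j (-1)^j C(4,j)·C(11-1-8j, 3) = C(4,0)·C(10,3) = 1·120 = 120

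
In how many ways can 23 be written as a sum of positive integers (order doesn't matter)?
Pentagonal recurrence p(n) = p(n-1) + p(n-2) - p(n-5) - p(n-7) + p(n-12) + p(n-15) - ... gives p(0..22) = 1, 1, 2, 3, 5, 7, 11, 15, 22, 30, 42, 56, 77, 101, 135, 176, 231, 297, 385, 490, 627, 792, 1002. p(23) = p(22) + p(21) - p(18) - p(16) + p(11) + p(8) - p(1) = 1002 + 792 - 385 - 231 + 56 + 22 - 1 = 1255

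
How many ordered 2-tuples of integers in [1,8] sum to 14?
Coefficient of x^14 in (x + x² + ... + x^8)^2. By inclusion-exclusion on dice exceeding 8: Σ_j (-1)^j C(2,j)·C(14-1-8j, 1) = C(2,0)·C(13,1) - C(2,1)·C(5,1) = 1·13 - 2·5 = 3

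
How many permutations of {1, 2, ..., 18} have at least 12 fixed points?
Exactly j fixed points: C(18,j)·!(18-j); sum over j ≥ 12 (derangement numbers via !m = (m-1)·(!(m-1) + !(m-2)): !0..!6 = 1, 0, 1, 2, 9, 44, 265). Σ_{j=12}^{18} C(18,j)·!(18-j) = C(18,12)·!6 + C(18,13)·!5 + C(18,14)·!4 + C(18,15)·!3 + C(18,16)·!2 + C(18,17)·!1 + C(18,18)·!0 = 18564·265 + 8568·44 + 3060·9 + 816·2 + 153·1 + 18·0 + 1·1 = 5325778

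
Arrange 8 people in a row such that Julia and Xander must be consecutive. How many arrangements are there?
Treat the 2 as one block: (8-2+1)! × 2! = 5040 × 2 = 10080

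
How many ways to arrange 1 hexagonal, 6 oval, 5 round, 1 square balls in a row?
13! / (1! × 6! × 5! × 1!) = 72072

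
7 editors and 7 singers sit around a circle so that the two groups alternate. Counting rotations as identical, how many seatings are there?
Fix one of the editors: (7-1)! ways for the remaining editors, × 7! ways for the singers = 720 × 5040 = 3628800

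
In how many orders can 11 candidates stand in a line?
11! = 39916800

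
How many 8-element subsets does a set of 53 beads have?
C(53,8) = 53!/(8!×45!) = 886322710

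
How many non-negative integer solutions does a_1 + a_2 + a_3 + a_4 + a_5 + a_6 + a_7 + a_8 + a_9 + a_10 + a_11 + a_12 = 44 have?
C(44+12-1, 12-1) = C(55, 11) = 119653565850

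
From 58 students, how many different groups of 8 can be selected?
C(58,8) = 58!/(8!×50!) = 1916797311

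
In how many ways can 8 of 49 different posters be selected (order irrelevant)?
C(49,8) = 49!/(8!×41!) = 450978066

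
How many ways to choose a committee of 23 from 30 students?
C(30,23) = 30!/(23!×7!) = 2035800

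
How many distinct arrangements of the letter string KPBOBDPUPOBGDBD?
15! / (1! × 1! × 4! × 2! × 1! × 3! × 3!) = 756756000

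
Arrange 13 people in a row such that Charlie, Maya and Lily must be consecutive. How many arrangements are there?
Treat the 3 as one block: (13-3+1)! × 3! = 39916800 × 6 = 239500800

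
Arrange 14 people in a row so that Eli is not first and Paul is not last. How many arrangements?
By inclusion-exclusion: 14! - 2×(14-1)! + (14-2)! = 87178291200 - 12454041600 + 479001600 = 75203251200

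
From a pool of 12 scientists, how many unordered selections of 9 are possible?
C(12,9) = 12!/(9!×3!) = 220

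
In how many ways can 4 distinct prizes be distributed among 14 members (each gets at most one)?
P(14,4) = 14!/(14-4)! = 24024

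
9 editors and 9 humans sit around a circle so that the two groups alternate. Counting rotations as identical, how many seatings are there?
Fix one of the editors: (9-1)! ways for the remaining editors, × 9! ways for the humans = 40320 × 362880 = 14631321600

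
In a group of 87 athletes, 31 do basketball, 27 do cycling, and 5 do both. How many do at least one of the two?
|A∪B| = |A| + |B| - |A∩B| = 31 + 27 - 5 = 53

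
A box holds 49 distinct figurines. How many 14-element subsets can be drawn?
C(49,14) = 49!/(14!×35!) = 675248872536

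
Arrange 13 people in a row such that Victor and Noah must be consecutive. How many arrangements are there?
Treat the 2 as one block: (13-2+1)! × 2! = 479001600 × 2 = 958003200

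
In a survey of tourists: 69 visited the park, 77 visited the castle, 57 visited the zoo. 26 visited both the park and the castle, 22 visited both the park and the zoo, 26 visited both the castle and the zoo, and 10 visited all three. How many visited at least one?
|A∪B∪C| = 69+77+57-26-22-26+10 = 139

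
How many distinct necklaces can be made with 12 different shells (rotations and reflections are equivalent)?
(12-1)!/2 = 39916800/2 = 19958400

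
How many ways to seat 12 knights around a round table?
Circular: fix one position, arrange the rest. (12-1)! = 39916800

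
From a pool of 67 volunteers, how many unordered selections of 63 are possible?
C(67,63) = 67!/(63!×4!) = 766480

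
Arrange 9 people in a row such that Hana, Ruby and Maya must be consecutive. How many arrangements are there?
Treat the 3 as one block: (9-3+1)! × 3! = 5040 × 6 = 30240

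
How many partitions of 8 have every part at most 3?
Let r_j(i) = number of partitions of i into parts ≤ j, for i = 0..8. r_1(i) = 1 for all i; r_j(i) = r_{j-1}(i) + r_j(i-j). Rows j = 2..3: ≤2: 1 1 2 2 3 3 4 4 5; ≤3: 1 1 2 3 4 5 7 8 10. r_3(8) = 10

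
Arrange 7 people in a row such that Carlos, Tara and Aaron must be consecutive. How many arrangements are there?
Treat the 3 as one block: (7-3+1)! × 3! = 120 × 6 = 720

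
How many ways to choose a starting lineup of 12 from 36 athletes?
C(36,12) = 36!/(12!×24!) = 1251677700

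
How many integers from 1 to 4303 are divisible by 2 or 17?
⌊4303/2⌋ + ⌊4303/17⌋ - ⌊4303/34⌋ = 2151 + 253 - 126 = 2278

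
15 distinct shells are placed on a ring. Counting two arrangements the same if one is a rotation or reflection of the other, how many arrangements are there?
(15-1)!/2 = 87178291200/2 = 43589145600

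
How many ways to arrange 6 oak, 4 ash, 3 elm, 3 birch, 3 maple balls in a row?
19! / (6! × 4! × 3! × 3! × 3!) = 32590958400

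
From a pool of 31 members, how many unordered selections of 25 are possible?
C(31,25) = 31!/(25!×6!) = 736281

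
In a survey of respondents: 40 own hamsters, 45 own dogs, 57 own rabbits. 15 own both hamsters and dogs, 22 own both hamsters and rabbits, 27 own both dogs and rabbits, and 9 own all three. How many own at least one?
|A∪B∪C| = 40+45+57-15-22-27+9 = 87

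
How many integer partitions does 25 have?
Pentagonal recurrence p(n) = p(n-1) + p(n-2) - p(n-5) - p(n-7) + p(n-12) + p(n-15) - ... gives p(0..24) = 1, 1, 2, 3, 5, 7, 11, 15, 22, 30, 42, 56, 77, 101, 135, 176, 231, 297, 385, 490, 627, 792, 1002, 1255, 1575. p(25) = p(24) + p(23) - p(20) - p(18) + p(13) + p(10) - p(3) = 1575 + 1255 - 627 - 385 + 101 + 42 - 3 = 1958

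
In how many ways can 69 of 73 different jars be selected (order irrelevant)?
C(73,69) = 73!/(69!×4!) = 1088430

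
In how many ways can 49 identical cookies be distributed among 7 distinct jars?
C(49+7-1, 7-1) = C(55, 6) = 28989675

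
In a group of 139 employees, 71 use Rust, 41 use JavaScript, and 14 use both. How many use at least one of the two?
|A∪B| = |A| + |B| - |A∩B| = 71 + 41 - 14 = 98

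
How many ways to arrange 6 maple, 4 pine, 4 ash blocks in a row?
14! / (6! × 4! × 4!) = 210210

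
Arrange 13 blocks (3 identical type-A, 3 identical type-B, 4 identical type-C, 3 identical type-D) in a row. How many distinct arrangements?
13! / (3! × 3! × 4! × 3!) = 1201200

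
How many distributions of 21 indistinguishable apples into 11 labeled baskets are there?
C(21+11-1, 11-1) = C(31, 10) = 44352165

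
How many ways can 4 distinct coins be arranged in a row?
4! = 24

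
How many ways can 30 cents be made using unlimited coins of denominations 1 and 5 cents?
Coefficient of x^30 in 1/(1-x^1) · 1/(1-x^5). Use j coins of 5 for j = 0..⌊30/5⌋ = 6, the rest in 1s: 6 + 1 = 7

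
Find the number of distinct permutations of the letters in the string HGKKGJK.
7! / (1! × 2! × 1! × 3!) = 420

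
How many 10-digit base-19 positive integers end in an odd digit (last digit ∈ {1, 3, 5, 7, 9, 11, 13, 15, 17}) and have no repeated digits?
Last∈{1,3,5,7,9,11,13,15,17}. Last=0: 0. Last nonzero: 9×17×P(17,8) = 149967417600. Total = 149967417600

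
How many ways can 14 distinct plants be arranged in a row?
14! = 87178291200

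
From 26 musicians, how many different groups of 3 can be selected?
C(26,3) = 26!/(3!×23!) = 2600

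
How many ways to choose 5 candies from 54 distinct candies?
C(54,5) = 54!/(5!×49!) = 3162510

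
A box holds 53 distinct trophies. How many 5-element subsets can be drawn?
C(53,5) = 53!/(5!×48!) = 2869685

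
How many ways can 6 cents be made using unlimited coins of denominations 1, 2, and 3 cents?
Coefficient of x^6 in 1/(1-x^1) · 1/(1-x^2) · 1/(1-x^3). Case on j = number of 3-cent coins (j = 0..2); remainder r = 6 - 3j is made from {1,2} in ⌊r/2⌋+1 ways. r = 6, 3, 0 → 4 + 2 + 1 = 7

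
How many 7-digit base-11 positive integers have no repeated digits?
First digit: 10 choices (nonzero). Then descending: 10 × 10 × 9 × 8 × 7 × 6 × 5 = 1512000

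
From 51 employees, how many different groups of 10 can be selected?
C(51,10) = 51!/(10!×41!) = 12777711870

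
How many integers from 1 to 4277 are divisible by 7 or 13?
⌊4277/7⌋ + ⌊4277/13⌋ - ⌊4277/91⌋ = 611 + 329 - 47 = 893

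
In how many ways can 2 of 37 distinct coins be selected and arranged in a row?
P(37,2) = 37!/(37-2)! = 1332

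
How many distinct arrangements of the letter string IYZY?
4! / (2! × 1! × 1!) = 12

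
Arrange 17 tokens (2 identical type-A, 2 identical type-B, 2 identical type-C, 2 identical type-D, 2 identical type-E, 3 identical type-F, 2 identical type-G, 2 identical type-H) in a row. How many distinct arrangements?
17! / (2! × 2! × 2! × 2! × 2! × 3! × 2! × 2!) = 463134672000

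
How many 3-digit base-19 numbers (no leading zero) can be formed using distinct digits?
First digit: 18 choices (nonzero). Then descending: 18 × 18 × 17 = 5508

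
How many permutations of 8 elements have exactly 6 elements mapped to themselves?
Choose the 6 fixed points C(8,6) = 28, derange the rest: !2 = Σ_{j=0}^{2} (-1)^j·2!/j! = 2 - 2 + 1 = 1. Product = 28 × 1 = 28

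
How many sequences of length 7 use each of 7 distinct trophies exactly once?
7! = 5040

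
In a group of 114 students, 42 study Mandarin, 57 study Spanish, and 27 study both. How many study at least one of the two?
|A∪B| = |A| + |B| - |A∩B| = 42 + 57 - 27 = 72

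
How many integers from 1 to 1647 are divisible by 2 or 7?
⌊1647/2⌋ + ⌊1647/7⌋ - ⌊1647/14⌋ = 823 + 235 - 117 = 941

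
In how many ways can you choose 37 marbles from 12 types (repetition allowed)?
C(37+12-1, 12-1) = C(48, 11) = 22595200368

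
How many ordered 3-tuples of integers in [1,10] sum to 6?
Coefficient of x^6 in (x + x² + ... + x^10)^3. By inclusion-exclusion on dice exceeding 10: Σ_j (-1)^j C(3,j)·C(6-1-10j, 2) = C(3,0)·C(5,2) = 1·10 = 10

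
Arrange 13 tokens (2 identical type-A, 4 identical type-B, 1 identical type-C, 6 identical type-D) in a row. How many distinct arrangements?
13! / (2! × 4! × 1! × 6!) = 180180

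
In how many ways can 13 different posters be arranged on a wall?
13! = 6227020800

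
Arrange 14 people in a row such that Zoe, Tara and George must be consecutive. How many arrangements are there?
Treat the 3 as one block: (14-3+1)! × 3! = 479001600 × 6 = 2874009600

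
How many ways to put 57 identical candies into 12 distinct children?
C(57+12-1, 12-1) = C(68, 11) = 1533058025824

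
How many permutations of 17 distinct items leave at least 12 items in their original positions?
Exactly j fixed points: C(17,j)·!(17-j); sum over j ≥ 12 (derangement numbers via !m = (m-1)·(!(m-1) + !(m-2)): !0..!5 = 1, 0, 1, 2, 9, 44). Σ_{j=12}^{17} C(17,j)·!(17-j) = C(17,12)·!5 + C(17,13)·!4 + C(17,14)·!3 + C(17,15)·!2 + C(17,16)·!1 + C(17,17)·!0 = 6188·44 + 2380·9 + 680·2 + 136·1 + 17·0 + 1·1 = 295189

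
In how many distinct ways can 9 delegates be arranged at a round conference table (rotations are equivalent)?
Circular: fix one position, arrange the rest. (9-1)! = 40320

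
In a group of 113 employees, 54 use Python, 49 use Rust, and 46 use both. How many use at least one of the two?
|A∪B| = |A| + |B| - |A∩B| = 54 + 49 - 46 = 57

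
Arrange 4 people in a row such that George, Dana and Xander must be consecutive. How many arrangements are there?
Treat the 3 as one block: (4-3+1)! × 3! = 2 × 6 = 12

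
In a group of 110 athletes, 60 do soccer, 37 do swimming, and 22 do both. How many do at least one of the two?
|A∪B| = |A| + |B| - |A∩B| = 60 + 37 - 22 = 75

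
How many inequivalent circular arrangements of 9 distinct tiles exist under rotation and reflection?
(9-1)!/2 = 40320/2 = 20160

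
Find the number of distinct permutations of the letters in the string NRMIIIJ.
7! / (1! × 1! × 1! × 3! × 1!) = 840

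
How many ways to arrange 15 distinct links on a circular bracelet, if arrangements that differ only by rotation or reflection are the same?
(15-1)!/2 = 87178291200/2 = 43589145600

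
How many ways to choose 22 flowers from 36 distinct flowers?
C(36,22) = 36!/(22!×14!) = 3796297200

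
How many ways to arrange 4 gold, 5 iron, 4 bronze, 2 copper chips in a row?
15! / (4! × 5! × 4! × 2!) = 9459450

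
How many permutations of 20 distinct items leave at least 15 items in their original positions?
Exactly j fixed points: C(20,j)·!(20-j); sum over j ≥ 15 (derangement numbers via !m = (m-1)·(!(m-1) + !(m-2)): !0..!5 = 1, 0, 1, 2, 9, 44). Σ_{j=15}^{20} C(20,j)·!(20-j) = C(20,15)·!5 + C(20,16)·!4 + C(20,17)·!3 + C(20,18)·!2 + C(20,19)·!1 + C(20,20)·!0 = 15504·44 + 4845·9 + 1140·2 + 190·1 + 20·0 + 1·1 = 728252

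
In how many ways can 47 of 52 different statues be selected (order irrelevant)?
C(52,47) = 52!/(47!×5!) = 2598960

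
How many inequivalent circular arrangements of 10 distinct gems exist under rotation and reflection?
(10-1)!/2 = 362880/2 = 181440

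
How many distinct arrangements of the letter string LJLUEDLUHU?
10! / (1! × 1! × 3! × 1! × 1! × 3!) = 100800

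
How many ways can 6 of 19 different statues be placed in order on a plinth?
P(19,6) = 19!/(19-6)! = 19535040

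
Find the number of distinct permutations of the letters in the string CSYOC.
5! / (2! × 1! × 1! × 1!) = 60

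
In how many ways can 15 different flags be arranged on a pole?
15! = 1307674368000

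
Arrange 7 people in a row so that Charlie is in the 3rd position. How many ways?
Fix one position: (7-1)! = 720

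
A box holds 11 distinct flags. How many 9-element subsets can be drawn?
C(11,9) = 11!/(9!×2!) = 55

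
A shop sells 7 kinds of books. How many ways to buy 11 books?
C(11+7-1, 7-1) = C(17, 6) = 12376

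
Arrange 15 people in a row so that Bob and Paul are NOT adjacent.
Total - adjacent = 15! - (15-1)!×2 = 1307674368000 - 174356582400 = 1133317785600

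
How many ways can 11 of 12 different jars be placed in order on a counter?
P(12,11) = 12!/(12-11)! = 479001600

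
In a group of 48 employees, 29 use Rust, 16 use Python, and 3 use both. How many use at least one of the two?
|A∪B| = |A| + |B| - |A∩B| = 29 + 16 - 3 = 42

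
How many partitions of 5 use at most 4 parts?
By conjugation, equals partitions of 5 into parts ≤ 4. Let r_j(i) = number of partitions of i into parts ≤ j, for i = 0..5. r_1(i) = 1 for all i; r_j(i) = r_{j-1}(i) + r_j(i-j). Rows j = 2..4: ≤2: 1 1 2 2 3 3; ≤3: 1 1 2 3 4 5; ≤4: 1 1 2 3 5 6. r_4(5) = 6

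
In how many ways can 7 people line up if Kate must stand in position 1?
Fix one position: (7-1)! = 720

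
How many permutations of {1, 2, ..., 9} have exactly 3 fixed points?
Choose the 3 fixed points C(9,3) = 84, derange the rest: !6 = Σ_{j=0}^{6} (-1)^j·6!/j! = 720 - 720 + 360 - 120 + 30 - 6 + 1 = 265. Product = 84 × 265 = 22260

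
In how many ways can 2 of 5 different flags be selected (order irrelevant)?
C(5,2) = 5!/(2!×3!) = 10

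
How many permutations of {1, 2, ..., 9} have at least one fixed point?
Complement of the derangements. !9 = Σ_{j=0}^{9} (-1)^j·9!/j! = 362880 - 362880 + 181440 - 60480 + 15120 - 3024 + 504 - 72 + 9 - 1 = 133496. 9! - !9 = 362880 - 133496 = 229384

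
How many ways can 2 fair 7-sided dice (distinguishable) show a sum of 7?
Coefficient of x^7 in (x + x² + ... + x^7)^2. By inclusion-exclusion on dice exceeding 7: Σ_j (-1)^j C(2,j)·C(7-1-7j, 1) = C(2,0)·C(6,1) = 1·6 = 6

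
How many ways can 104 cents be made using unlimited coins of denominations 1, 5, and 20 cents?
Coefficient of x^104 in 1/(1-x^1) · 1/(1-x^5) · 1/(1-x^20). Case on j = number of 20-cent coins (j = 0..5); remainder r = 104 - 20j is made from {1,5} in ⌊r/5⌋+1 ways. r = 104, 84, 64, 44, 24, 4 → 21 + 17 + 13 + 9 + 5 + 1 = 66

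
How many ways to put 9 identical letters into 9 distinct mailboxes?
C(9+9-1, 9-1) = C(17, 8) = 24310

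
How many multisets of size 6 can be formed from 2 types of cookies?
C(6+2-1, 2-1) = C(7, 1) = 7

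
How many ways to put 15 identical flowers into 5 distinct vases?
C(15+5-1, 5-1) = C(19, 4) = 3876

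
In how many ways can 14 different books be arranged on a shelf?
14! = 87178291200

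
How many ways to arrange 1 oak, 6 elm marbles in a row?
7! / (1! × 6!) = 7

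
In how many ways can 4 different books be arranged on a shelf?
4! = 24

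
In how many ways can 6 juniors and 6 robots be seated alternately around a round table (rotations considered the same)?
Fix one of the juniors: (6-1)! ways for the remaining juniors, × 6! ways for the robots = 120 × 720 = 86400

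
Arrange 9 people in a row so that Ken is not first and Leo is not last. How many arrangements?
By inclusion-exclusion: 9! - 2×(9-1)! + (9-2)! = 362880 - 80640 + 5040 = 287280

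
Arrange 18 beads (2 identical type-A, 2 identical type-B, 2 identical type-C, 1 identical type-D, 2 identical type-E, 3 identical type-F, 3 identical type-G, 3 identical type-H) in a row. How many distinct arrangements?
18! / (2! × 2! × 2! × 1! × 2! × 3! × 3! × 3!) = 1852538688000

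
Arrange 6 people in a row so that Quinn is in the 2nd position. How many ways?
Fix one position: (6-1)! = 120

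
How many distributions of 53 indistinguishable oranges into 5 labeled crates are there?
C(53+5-1, 5-1) = C(57, 4) = 395010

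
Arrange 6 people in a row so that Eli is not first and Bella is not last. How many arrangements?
By inclusion-exclusion: 6! - 2×(6-1)! + (6-2)! = 720 - 240 + 24 = 504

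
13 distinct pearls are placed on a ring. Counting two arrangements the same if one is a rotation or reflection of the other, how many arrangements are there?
(13-1)!/2 = 479001600/2 = 239500800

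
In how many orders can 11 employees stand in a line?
11! = 39916800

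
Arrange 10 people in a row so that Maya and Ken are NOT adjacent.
Total - adjacent = 10! - (10-1)!×2 = 3628800 - 725760 = 2903040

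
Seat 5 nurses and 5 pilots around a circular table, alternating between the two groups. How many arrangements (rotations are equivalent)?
Fix one of the nurses: (5-1)! ways for the remaining nurses, × 5! ways for the pilots = 24 × 120 = 2880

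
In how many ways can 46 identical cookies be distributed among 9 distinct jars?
C(46+9-1, 9-1) = C(54, 8) = 1040465790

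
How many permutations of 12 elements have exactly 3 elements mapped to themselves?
Choose the 3 fixed points C(12,3) = 220, derange the rest: !9 = Σ_{j=0}^{9} (-1)^j·9!/j! = 362880 - 362880 + 181440 - 60480 + 15120 - 3024 + 504 - 72 + 9 - 1 = 133496. Product = 220 × 133496 = 29369120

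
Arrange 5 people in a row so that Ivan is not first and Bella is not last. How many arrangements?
By inclusion-exclusion: 5! - 2×(5-1)! + (5-2)! = 120 - 48 + 6 = 78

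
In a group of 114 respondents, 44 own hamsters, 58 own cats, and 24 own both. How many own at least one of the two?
|A∪B| = |A| + |B| - |A∩B| = 44 + 58 - 24 = 78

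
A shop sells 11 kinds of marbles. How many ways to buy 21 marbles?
C(21+11-1, 11-1) = C(31, 10) = 44352165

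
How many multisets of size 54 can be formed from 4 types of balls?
C(54+4-1, 4-1) = C(57, 3) = 29260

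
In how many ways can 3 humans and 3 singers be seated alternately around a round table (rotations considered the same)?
Fix one of the humans: (3-1)! ways for the remaining humans, × 3! ways for the singers = 2 × 6 = 12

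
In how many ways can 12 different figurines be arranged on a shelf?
12! = 479001600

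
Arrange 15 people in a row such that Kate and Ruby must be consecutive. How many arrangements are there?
Treat the 2 as one block: (15-2+1)! × 2! = 87178291200 × 2 = 174356582400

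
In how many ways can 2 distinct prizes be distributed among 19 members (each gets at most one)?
P(19,2) = 19!/(19-2)! = 342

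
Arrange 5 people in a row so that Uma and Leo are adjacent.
Treat as block: (5-1)! × 2! = 24 × 2 = 48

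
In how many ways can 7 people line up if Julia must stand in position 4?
Fix one position: (7-1)! = 720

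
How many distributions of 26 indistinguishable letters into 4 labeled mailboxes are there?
C(26+4-1, 4-1) = C(29, 3) = 3654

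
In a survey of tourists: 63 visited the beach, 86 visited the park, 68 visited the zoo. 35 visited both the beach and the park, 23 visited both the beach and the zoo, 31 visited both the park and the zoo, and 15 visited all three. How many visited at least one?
|A∪B∪C| = 63+86+68-35-23-31+15 = 143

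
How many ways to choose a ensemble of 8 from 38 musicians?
C(38,8) = 38!/(8!×30!) = 48903492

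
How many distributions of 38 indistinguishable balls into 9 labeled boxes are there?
C(38+9-1, 9-1) = C(46, 8) = 260932815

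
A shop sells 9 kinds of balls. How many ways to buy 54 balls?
C(54+9-1, 9-1) = C(62, 8) = 3381098545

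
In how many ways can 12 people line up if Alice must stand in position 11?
Fix one position: (12-1)! = 39916800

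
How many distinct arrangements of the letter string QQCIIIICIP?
10! / (1! × 2! × 2! × 5!) = 7560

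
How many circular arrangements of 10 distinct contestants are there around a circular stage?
Circular: fix one position, arrange the rest. (10-1)! = 362880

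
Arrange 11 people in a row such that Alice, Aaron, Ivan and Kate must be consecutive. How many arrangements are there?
Treat the 4 as one block: (11-4+1)! × 4! = 40320 × 24 = 967680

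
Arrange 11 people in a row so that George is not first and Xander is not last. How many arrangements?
By inclusion-exclusion: 11! - 2×(11-1)! + (11-2)! = 39916800 - 7257600 + 362880 = 33022080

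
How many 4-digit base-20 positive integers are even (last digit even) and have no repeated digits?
Last∈{0,2,4,6,8,10,12,14,16,18}. Last=0: 5814. Last nonzero: 9×18×P(18,2) = 49572. Total = 55386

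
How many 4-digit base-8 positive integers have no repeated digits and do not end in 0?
Last digit: 7 nonzero choices. First digit: 6 (nonzero, ≠last). Middle 2: P(6,2) = 30. Total = 1260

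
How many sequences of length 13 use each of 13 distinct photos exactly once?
13! = 6227020800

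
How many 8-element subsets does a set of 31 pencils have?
C(31,8) = 31!/(8!×23!) = 7888725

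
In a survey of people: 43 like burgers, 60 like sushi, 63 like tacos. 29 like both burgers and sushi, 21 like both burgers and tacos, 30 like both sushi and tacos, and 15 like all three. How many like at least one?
|A∪B∪C| = 43+60+63-29-21-30+15 = 101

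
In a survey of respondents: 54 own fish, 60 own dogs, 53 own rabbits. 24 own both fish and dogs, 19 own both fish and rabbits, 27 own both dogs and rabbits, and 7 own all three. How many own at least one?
|A∪B∪C| = 54+60+53-24-19-27+7 = 104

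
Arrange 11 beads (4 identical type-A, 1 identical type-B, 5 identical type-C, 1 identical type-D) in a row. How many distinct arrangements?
11! / (4! × 1! × 5! × 1!) = 13860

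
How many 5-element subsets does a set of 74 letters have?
C(74,5) = 74!/(5!×69!) = 16108764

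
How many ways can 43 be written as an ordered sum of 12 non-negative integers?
C(43+12-1, 12-1) = C(54, 11) = 95722852680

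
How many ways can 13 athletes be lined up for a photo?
13! = 6227020800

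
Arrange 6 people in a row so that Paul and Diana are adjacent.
Treat as block: (6-1)! × 2! = 120 × 2 = 240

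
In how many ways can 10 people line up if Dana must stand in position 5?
Fix one position: (10-1)! = 362880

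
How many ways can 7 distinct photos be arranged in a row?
7! = 5040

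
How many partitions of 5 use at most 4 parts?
By conjugation, equals partitions of 5 into parts ≤ 4. Let r_j(i) = number of partitions of i into parts ≤ j, for i = 0..5. r_1(i) = 1 for all i; r_j(i) = r_{j-1}(i) + r_j(i-j). Rows j = 2..4: ≤2: 1 1 2 2 3 3; ≤3: 1 1 2 3 4 5; ≤4: 1 1 2 3 5 6. r_4(5) = 6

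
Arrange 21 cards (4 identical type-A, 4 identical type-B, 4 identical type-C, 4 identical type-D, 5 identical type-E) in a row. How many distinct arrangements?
21! / (4! × 4! × 4! × 4! × 5!) = 1283268987000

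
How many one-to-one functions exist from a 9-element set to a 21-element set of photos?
P(21,9) = 21!/(21-9)! = 106661318400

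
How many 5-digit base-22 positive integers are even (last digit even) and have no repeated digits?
Last∈{0,2,4,6,8,10,12,14,16,18,20}. Last=0: 143640. Last nonzero: 10×20×P(20,3) = 1368000. Total = 1511640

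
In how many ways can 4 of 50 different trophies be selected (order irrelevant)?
C(50,4) = 50!/(4!×46!) = 230300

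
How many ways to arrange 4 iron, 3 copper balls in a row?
7! / (4! × 3!) = 35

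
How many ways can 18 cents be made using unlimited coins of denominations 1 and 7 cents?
Coefficient of x^18 in 1/(1-x^1) · 1/(1-x^7). Use j coins of 7 for j = 0..⌊18/7⌋ = 2, the rest in 1s: 2 + 1 = 3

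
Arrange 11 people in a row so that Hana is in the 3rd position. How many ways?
Fix one position: (11-1)! = 3628800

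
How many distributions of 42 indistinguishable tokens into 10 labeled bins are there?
C(42+10-1, 10-1) = C(51, 9) = 3042312350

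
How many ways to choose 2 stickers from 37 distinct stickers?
C(37,2) = 37!/(2!×35!) = 666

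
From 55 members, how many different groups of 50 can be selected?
C(55,50) = 55!/(50!×5!) = 3478761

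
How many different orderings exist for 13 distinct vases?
13! = 6227020800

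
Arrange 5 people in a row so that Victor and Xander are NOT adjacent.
Total - adjacent = 5! - (5-1)!×2 = 120 - 48 = 72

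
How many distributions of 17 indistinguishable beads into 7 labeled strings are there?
C(17+7-1, 7-1) = C(23, 6) = 100947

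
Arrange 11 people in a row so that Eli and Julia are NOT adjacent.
Total - adjacent = 11! - (11-1)!×2 = 39916800 - 7257600 = 32659200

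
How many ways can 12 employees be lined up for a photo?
12! = 479001600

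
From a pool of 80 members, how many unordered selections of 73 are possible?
C(80,73) = 80!/(73!×7!) = 3176716400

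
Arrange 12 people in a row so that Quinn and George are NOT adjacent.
Total - adjacent = 12! - (12-1)!×2 = 479001600 - 79833600 = 399168000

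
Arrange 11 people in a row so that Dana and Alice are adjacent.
Treat as block: (11-1)! × 2! = 3628800 × 2 = 7257600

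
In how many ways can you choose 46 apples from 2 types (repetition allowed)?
C(46+2-1, 2-1) = C(47, 1) = 47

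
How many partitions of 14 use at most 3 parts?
By conjugation, equals partitions of 14 into parts ≤ 3. Let r_j(i) = number of partitions of i into parts ≤ j, for i = 0..14. r_1(i) = 1 for all i; r_j(i) = r_{j-1}(i) + r_j(i-j). Rows j = 2..3: ≤2: 1 1 2 2 3 3 4 4 5 5 6 6 7 7 8; ≤3: 1 1 2 3 4 5 7 8 10 12 14 16 19 21 24. r_3(14) = 24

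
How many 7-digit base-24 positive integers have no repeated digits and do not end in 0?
Last digit: 23 nonzero choices. First digit: 22 (nonzero, ≠last). Middle 5: P(22,5) = 3160080. Total = 1599000480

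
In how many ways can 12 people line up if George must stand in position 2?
Fix one position: (12-1)! = 39916800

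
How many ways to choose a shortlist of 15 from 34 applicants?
C(34,15) = 34!/(15!×19!) = 1855967520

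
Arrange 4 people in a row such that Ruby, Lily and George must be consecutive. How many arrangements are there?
Treat the 3 as one block: (4-3+1)! × 3! = 2 × 6 = 12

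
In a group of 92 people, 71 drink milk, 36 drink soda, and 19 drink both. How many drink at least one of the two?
|A∪B| = |A| + |B| - |A∩B| = 71 + 36 - 19 = 88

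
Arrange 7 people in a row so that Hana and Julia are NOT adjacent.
Total - adjacent = 7! - (7-1)!×2 = 5040 - 1440 = 3600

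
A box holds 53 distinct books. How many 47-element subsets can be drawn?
C(53,47) = 53!/(47!×6!) = 22957480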